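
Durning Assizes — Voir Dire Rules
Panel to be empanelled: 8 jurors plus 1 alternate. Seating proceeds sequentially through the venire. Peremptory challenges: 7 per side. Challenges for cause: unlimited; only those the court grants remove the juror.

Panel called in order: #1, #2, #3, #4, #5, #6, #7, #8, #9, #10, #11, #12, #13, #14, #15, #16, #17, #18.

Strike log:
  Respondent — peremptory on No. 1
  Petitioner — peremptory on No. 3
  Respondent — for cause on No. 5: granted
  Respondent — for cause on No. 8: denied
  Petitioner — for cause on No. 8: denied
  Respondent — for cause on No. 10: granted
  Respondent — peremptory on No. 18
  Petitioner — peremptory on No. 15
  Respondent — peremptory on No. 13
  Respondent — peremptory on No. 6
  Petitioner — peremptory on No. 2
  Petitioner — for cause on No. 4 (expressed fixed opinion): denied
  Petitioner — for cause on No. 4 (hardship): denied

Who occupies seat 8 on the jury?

16

Removed: #1, #2, #3, #5, #6, #10, #13, #15, #18. (#4, #8 stay — for-cause denied.)
Seating in order: seats 1–8 → #4, #7, #8, #9, #11, #12, #14, #16; alternates → #17.
So seat 8 is #16.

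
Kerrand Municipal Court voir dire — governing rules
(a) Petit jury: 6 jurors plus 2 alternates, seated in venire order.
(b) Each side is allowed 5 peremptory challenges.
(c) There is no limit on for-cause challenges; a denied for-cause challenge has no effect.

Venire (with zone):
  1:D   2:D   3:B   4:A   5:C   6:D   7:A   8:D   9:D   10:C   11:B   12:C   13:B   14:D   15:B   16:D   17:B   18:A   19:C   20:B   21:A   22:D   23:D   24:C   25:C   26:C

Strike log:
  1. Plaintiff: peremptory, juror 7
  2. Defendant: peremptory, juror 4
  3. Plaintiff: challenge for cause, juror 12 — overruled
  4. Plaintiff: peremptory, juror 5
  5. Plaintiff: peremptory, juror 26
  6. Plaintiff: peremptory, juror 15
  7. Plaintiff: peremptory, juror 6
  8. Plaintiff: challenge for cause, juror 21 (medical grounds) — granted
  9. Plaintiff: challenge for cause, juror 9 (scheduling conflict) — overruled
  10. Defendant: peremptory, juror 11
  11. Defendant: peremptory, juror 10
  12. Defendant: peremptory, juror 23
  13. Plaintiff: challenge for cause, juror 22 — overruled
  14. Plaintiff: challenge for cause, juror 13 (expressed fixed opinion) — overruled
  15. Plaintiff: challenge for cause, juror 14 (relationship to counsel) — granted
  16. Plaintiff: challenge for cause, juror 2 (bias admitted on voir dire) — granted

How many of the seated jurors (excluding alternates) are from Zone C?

1

Removed: #2, #4, #5, #6, #7, #10, #11, #14, #15, #21, #23, #26.
Seated jurors 1–6: #1, #3, #8, #9, #12, #13 (alternates #16, #17 not counted).
Of those, in Zone C: #12 → 1.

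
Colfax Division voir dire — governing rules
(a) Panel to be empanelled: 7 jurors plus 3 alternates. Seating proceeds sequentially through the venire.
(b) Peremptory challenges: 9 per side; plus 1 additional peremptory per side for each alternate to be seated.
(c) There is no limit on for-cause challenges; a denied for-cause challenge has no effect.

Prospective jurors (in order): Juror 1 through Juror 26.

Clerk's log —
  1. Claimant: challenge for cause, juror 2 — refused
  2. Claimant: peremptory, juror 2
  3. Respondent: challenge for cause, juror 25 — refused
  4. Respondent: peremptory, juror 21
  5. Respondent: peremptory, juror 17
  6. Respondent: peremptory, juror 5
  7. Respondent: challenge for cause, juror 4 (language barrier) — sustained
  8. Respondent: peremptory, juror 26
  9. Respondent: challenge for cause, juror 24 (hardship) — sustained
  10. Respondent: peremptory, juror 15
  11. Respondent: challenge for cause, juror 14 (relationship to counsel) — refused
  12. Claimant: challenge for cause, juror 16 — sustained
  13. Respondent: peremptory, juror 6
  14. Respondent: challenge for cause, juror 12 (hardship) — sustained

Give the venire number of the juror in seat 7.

11

Removed: #2, #4, #5, #6, #12, #15, #16, #17, #21, #24, #26. (#14, #25 stay — for-cause denied.)
Seating in order: seats 1–7 → #1, #3, #7, #8, #9, #10, #11; alternates → #13, #14, #18.
So seat 7 is #11.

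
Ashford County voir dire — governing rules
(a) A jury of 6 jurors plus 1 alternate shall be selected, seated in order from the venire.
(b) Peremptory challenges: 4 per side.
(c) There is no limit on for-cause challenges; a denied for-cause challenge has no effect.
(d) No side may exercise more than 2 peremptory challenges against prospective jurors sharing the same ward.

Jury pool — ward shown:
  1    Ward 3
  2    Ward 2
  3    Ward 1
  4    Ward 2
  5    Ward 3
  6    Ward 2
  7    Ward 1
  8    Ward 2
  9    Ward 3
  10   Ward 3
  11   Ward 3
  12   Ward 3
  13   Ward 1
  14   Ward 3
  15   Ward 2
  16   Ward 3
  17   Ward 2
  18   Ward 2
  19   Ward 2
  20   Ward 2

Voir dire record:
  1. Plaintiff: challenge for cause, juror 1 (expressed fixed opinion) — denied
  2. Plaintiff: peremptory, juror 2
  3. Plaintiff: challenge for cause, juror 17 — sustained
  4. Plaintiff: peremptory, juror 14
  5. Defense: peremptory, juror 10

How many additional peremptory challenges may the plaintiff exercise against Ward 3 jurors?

1

Plaintiff peremptories so far: #2, #14 — 2 of 4 used, 2 left overall.
Against Ward 3: #14 — 1 used; per-ward cap 2 leaves 1.
Binding limit: min(2, 1) = 1.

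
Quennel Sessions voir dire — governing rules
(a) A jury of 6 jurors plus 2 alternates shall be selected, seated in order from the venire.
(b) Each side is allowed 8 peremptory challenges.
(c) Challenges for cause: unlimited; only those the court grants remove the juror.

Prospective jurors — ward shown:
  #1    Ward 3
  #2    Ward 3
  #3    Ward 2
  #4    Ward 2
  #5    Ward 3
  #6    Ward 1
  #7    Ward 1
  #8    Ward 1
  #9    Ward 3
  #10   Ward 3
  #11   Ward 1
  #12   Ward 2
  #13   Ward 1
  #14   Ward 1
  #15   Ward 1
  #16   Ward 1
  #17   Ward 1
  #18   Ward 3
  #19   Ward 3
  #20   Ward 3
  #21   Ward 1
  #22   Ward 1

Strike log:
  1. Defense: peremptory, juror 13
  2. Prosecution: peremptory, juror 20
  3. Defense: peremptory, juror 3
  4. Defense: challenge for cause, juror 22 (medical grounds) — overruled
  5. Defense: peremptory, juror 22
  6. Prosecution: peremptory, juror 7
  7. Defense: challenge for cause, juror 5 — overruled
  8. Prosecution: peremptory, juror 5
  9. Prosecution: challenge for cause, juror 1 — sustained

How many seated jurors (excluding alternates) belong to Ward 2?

1

Removed: #1, #3, #5, #7, #13, #20, #22.
Seated jurors 1–6: #2, #4, #6, #8, #9, #10 (alternates #11, #12 not counted).
Of those, in Ward 2: #4 → 1.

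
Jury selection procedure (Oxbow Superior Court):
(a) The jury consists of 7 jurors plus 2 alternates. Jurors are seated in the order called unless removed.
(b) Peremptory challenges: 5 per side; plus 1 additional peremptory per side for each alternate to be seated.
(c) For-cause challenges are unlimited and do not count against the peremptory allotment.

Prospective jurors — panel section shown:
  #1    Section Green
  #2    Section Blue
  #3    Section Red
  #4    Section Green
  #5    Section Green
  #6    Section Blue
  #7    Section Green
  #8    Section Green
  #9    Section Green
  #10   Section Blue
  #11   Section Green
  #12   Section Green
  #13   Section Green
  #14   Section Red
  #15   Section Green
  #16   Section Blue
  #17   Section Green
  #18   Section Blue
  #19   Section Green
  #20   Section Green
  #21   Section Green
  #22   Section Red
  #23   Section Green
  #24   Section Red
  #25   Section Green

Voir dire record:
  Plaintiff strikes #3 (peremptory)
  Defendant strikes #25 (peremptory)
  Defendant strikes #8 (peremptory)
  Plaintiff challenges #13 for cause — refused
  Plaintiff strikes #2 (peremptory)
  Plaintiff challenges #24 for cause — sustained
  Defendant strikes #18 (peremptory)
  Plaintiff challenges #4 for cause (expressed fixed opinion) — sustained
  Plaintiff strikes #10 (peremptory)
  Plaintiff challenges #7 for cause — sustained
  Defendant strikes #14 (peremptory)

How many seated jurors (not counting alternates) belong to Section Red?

Removed: #2, #3, #4, #7, #8, #10, #14, #18, #24, #25.
Seated jurors 1–7: #1, #5, #6, #9, #11, #12, #13 (alternates #15, #16 not counted).
None of those are in Section Red → 0.

0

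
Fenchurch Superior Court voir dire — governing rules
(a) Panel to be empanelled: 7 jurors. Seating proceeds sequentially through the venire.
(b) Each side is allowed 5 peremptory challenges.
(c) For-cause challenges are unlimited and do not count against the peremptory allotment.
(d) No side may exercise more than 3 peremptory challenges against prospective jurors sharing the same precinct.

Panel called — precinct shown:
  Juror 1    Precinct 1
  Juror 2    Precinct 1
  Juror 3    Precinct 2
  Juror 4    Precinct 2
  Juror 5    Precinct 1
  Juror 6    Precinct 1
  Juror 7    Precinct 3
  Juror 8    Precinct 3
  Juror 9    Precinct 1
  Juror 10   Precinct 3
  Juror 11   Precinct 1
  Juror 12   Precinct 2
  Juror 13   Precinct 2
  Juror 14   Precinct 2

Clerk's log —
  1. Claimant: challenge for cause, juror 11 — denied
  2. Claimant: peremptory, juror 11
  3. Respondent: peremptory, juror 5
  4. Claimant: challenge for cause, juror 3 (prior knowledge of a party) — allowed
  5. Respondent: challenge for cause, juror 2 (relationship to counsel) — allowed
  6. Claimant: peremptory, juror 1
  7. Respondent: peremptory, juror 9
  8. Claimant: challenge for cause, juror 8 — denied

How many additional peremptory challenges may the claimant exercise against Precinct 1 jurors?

1

Claimant peremptories so far: #11, #1 — 2 of 5 used, 3 left overall.
Against Precinct 1: #11, #1 — 2 used; per-precinct cap 3 leaves 1.
Binding limit: min(3, 1) = 1.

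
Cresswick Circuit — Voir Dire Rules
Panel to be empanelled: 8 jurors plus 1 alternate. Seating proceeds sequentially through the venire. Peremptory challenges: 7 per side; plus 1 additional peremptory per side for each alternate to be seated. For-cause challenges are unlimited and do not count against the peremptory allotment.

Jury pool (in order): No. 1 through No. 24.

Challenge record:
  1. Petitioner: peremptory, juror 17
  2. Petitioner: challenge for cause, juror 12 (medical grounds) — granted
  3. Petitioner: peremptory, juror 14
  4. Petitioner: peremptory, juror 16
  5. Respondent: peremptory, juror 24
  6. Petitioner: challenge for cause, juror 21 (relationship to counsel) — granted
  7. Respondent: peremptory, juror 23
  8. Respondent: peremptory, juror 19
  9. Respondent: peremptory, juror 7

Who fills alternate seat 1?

10

Removed: #7, #12, #14, #16, #17, #19, #21, #23, #24.
Seating in order: seats 1–8 → #1, #2, #3, #4, #5, #6, #8, #9; alternates → #10.
So alternate 1 is #10.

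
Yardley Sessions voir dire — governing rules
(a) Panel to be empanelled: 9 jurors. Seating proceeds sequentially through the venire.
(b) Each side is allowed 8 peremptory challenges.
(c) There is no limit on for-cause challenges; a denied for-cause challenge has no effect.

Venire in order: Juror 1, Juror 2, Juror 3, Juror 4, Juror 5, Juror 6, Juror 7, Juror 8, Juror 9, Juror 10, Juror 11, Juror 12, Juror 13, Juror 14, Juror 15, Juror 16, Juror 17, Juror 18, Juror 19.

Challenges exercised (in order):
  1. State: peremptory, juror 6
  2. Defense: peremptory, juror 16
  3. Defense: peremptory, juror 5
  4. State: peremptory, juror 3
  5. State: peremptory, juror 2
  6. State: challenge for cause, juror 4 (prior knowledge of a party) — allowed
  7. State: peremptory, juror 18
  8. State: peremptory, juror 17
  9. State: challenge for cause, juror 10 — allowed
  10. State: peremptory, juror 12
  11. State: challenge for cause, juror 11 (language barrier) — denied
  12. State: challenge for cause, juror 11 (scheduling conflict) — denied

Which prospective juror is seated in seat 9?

Removed: #2, #3, #4, #5, #6, #10, #12, #16, #17, #18. (#11 stays — for-cause denied.)
Seating in order: seats 1–9 → #1, #7, #8, #9, #11, #13, #14, #15, #19.
So seat 9 is #19.

19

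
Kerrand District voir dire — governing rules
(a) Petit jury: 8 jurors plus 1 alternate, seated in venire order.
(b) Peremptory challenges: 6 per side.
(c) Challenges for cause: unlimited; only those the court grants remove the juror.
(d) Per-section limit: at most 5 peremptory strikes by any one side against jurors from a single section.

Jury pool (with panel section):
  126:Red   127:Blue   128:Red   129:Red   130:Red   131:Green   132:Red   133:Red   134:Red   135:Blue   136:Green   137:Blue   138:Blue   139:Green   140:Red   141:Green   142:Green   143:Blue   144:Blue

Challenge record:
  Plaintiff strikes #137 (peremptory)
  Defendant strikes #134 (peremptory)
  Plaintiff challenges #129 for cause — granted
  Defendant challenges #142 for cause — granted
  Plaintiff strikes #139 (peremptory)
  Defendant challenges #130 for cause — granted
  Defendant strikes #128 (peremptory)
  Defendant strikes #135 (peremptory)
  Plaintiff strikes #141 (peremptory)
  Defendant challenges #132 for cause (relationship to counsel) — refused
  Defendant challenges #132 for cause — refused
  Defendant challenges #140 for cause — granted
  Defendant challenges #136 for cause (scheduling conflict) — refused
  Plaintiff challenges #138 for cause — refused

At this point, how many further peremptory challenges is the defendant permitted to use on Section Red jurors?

3

Defendant peremptories so far: #134, #128, #135 — 3 of 6 used, 3 left overall.
Against Section Red: #134, #128 — 2 used; per-section cap 5 leaves 3.
Binding limit: min(3, 3) = 3.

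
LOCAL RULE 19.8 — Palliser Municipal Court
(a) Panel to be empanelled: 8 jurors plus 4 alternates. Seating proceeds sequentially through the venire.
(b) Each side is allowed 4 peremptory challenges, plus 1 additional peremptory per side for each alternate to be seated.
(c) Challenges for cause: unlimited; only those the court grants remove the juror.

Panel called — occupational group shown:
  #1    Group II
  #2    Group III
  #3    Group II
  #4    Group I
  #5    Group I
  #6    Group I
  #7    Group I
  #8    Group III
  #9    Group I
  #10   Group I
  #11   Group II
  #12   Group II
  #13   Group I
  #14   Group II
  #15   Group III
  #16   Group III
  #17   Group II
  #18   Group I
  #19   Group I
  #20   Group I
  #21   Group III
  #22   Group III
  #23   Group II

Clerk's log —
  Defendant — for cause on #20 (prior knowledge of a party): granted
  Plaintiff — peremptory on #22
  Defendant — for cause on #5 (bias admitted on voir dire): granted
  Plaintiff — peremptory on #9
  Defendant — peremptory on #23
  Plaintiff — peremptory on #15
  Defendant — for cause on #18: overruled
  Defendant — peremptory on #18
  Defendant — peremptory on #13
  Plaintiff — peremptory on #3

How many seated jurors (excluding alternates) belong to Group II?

2

Removed: #3, #5, #9, #13, #15, #18, #20, #22, #23.
Seated jurors 1–8: #1, #2, #4, #6, #7, #8, #10, #11 (alternates #12, #14, #16, #17 not counted).
Of those, in Group II: #1, #11 → 2.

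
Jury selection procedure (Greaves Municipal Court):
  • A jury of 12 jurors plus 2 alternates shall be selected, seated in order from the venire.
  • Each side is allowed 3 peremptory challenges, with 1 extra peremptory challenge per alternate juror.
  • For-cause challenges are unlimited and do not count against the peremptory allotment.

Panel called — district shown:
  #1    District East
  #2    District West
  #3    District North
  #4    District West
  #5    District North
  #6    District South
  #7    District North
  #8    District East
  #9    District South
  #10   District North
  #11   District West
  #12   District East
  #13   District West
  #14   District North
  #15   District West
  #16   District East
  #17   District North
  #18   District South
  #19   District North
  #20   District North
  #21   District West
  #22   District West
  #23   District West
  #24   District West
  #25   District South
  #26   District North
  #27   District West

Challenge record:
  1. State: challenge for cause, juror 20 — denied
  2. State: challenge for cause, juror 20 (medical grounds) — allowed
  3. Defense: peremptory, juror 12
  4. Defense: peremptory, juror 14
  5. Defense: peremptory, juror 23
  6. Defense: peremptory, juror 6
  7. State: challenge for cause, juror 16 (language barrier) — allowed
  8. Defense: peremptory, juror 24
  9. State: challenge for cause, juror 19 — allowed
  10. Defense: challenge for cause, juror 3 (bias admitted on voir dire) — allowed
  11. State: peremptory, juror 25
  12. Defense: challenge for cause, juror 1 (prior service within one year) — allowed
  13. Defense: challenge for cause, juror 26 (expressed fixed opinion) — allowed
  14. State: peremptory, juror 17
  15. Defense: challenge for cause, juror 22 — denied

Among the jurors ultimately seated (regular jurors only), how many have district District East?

Removed: #1, #3, #6, #12, #14, #16, #17, #19, #20, #23, #24, #25, #26.
Seated jurors 1–12: #2, #4, #5, #7, #8, #9, #10, #11, #13, #15, #18, #21 (alternates #22, #27 not counted).
Of those, in District East: #8 → 1.

1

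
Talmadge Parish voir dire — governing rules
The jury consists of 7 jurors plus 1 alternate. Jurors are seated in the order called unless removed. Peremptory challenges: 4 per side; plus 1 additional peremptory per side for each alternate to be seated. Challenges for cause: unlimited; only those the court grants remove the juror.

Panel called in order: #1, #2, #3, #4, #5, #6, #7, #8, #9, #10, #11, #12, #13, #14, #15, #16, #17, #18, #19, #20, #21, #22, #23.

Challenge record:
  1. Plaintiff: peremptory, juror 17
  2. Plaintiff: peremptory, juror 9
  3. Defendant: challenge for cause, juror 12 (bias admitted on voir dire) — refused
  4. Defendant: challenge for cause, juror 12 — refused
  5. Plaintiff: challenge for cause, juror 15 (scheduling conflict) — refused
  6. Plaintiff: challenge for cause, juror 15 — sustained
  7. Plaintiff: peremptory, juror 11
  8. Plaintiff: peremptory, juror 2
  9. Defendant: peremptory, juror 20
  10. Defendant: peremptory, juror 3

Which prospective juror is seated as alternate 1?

Removed: #2, #3, #9, #11, #15, #17, #20. (#12 stays — for-cause denied.)
Seating in order: seats 1–7 → #1, #4, #5, #6, #7, #8, #10; alternates → #12.
So alternate 1 is #12.

12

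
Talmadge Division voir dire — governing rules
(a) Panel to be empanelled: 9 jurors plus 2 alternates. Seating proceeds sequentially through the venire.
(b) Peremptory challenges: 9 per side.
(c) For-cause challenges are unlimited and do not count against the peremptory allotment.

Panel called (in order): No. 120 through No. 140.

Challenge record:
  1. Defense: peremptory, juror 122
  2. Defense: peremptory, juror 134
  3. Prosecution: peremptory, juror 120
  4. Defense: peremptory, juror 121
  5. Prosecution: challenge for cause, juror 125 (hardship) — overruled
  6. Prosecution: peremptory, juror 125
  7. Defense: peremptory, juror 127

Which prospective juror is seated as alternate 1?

Removed: #120, #121, #122, #125, #127, #134.
Seating in order: seats 1–9 → #123, #124, #126, #128, #129, #130, #131, #132, #133; alternates → #135, #136.
So alternate 1 is #135.

135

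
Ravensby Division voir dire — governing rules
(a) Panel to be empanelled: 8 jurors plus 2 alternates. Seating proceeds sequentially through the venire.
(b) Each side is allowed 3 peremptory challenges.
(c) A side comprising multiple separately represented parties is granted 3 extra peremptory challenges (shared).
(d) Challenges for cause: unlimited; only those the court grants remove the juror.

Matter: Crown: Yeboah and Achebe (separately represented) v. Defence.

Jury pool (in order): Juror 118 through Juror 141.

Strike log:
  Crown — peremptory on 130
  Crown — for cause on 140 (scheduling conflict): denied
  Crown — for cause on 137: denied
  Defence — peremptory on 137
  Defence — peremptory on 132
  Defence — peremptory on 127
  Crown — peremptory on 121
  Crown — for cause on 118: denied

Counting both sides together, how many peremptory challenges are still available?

Crown allotment: 3 base + 3 multi-party = 6. Defence allotment: 3.
Crown peremptories used: #130, #121 — 2 (for-cause on #140, #137, #118 don't count).
Defence peremptories used: #137, #132, #127 — 3.
Remaining: (6 − 2) + (3 − 3) = 4.

4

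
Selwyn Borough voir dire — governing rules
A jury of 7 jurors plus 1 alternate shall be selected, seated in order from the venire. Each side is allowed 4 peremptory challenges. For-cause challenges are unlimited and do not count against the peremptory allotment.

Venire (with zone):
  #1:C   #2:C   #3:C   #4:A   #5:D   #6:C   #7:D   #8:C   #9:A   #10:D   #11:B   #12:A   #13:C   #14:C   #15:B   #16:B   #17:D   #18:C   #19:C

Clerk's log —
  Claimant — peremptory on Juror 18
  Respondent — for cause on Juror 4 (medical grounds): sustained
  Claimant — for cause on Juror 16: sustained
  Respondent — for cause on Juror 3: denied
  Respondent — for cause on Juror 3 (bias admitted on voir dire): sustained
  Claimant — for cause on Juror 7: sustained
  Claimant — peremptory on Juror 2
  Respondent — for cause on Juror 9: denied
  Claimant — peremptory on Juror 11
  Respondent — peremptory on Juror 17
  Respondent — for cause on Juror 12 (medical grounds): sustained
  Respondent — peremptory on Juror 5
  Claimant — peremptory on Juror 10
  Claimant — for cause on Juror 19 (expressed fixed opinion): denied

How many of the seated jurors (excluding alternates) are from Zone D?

Removed: #2, #3, #4, #5, #7, #10, #11, #12, #16, #17, #18.
Seated jurors 1–7: #1, #6, #8, #9, #13, #14, #15 (alternates #19 not counted).
None of those are in Zone D → 0.

0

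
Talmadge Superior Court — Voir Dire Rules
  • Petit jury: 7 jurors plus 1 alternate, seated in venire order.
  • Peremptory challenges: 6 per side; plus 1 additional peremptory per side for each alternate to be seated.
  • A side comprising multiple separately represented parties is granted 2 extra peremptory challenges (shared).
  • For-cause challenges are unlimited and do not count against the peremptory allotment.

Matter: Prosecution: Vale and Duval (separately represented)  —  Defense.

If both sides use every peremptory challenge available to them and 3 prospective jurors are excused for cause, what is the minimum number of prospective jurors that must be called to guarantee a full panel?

Seats to fill: 7 + 1 alternates = 8.
Peremptories — Prosecution: 6 + 1×1 + 2 = 9; Defense: 6 + 1×1 = 7; total 16.
For-cause removals: 3.
Minimum venire: 8 + 16 + 3 = 27.

27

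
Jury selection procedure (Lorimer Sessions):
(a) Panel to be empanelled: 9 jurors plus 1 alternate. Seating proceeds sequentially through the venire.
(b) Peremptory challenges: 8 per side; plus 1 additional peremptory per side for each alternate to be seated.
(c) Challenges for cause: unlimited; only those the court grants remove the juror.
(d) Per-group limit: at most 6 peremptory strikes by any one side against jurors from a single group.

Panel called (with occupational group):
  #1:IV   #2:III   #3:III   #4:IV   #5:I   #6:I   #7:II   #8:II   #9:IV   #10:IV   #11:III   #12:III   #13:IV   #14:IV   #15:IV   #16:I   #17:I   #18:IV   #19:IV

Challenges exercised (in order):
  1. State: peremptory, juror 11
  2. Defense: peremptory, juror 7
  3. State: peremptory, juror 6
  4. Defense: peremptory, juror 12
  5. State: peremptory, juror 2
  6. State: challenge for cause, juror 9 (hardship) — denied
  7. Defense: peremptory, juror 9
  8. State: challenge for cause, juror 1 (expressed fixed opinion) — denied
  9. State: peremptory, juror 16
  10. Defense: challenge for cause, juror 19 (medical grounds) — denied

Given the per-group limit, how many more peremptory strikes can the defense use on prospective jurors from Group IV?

Defense peremptories so far: #7, #12, #9 — 3 of 9 used, 6 left overall.
Against Group IV: #9 — 1 used; per-group cap 6 leaves 5.
Binding limit: min(6, 5) = 5.

5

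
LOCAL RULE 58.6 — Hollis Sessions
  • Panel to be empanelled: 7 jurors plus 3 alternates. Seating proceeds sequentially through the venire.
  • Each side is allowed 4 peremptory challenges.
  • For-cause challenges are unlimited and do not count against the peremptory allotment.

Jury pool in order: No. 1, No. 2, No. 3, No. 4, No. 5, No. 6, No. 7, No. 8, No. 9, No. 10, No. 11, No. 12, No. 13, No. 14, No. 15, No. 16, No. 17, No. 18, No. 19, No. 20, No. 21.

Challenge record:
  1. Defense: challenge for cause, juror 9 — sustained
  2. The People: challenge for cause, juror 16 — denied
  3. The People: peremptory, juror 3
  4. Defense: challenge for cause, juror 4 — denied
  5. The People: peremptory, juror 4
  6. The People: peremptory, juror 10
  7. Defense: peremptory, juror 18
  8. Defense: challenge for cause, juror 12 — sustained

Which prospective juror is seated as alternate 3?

Removed: #3, #4, #9, #10, #12, #18. (#16 stays — for-cause denied.)
Filling seats in venire order through position 10: #1, #2, #5, #6, #7, #8, #11, #13, #14, #15.
So alternate 3 is #15.

15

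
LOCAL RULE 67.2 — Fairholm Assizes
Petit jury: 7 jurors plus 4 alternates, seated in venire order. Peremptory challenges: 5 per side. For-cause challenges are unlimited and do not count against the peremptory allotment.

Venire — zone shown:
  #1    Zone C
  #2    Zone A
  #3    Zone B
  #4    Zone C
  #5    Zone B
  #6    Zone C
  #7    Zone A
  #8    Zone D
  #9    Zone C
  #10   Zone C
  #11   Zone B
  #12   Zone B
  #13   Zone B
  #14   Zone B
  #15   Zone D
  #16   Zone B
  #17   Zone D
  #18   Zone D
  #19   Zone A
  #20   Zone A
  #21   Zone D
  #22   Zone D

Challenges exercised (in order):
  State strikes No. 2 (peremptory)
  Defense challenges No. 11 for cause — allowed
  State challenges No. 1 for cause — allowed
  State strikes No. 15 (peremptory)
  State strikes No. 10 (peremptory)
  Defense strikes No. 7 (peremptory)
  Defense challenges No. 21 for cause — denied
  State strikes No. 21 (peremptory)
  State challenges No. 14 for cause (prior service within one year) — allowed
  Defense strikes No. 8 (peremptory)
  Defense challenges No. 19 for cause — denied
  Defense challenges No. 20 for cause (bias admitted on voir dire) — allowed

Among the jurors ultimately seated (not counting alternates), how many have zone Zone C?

Removed: #1, #2, #7, #8, #10, #11, #14, #15, #20, #21.
Seated jurors 1–7: #3, #4, #5, #6, #9, #12, #13 (alternates #16, #17, #18, #19 not counted).
Of those, in Zone C: #4, #6, #9 → 3.

3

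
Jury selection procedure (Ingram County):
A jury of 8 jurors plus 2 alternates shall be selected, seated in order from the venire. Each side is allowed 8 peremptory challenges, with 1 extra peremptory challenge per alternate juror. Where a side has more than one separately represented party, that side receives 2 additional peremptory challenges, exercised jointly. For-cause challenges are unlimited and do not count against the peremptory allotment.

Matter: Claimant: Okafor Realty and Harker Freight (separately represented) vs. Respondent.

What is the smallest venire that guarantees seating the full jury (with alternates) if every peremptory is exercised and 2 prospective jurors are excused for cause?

Seats to fill: 8 + 2 alternates = 10.
Peremptories — Claimant: 8 + 1×2 + 2 = 12; Respondent: 8 + 1×2 = 10; total 22.
For-cause removals: 2.
Minimum venire: 10 + 22 + 2 = 34.

34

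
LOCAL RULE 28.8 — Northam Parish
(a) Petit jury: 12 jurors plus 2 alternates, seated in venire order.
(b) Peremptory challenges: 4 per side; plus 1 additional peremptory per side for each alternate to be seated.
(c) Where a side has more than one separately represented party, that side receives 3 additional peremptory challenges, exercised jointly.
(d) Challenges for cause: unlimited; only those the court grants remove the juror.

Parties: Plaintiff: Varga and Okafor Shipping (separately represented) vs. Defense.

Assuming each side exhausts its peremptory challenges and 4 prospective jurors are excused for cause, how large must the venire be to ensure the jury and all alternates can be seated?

Seats to fill: 12 + 2 alternates = 14.
Peremptories — Plaintiff: 4 + 1×2 + 3 = 9; Defense: 4 + 1×2 = 6; total 15.
For-cause removals: 4.
Minimum venire: 14 + 15 + 4 = 33.

33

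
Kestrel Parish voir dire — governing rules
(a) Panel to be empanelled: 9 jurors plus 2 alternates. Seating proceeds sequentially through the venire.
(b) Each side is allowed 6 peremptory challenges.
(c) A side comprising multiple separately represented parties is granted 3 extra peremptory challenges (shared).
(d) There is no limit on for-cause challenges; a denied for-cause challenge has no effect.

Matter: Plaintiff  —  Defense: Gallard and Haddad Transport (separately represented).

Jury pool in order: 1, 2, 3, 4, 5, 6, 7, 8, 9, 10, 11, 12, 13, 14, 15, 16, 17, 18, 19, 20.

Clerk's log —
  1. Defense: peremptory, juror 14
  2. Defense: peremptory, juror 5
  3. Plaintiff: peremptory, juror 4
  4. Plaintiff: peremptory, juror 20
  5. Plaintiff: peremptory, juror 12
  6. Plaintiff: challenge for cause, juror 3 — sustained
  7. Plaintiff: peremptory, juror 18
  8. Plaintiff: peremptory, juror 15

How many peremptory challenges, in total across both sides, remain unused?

8

Plaintiff allotment: 6. Defense allotment: 6 base + 3 multi-party = 9.
Plaintiff peremptories used: #4, #20, #12, #18, #15 — 5 (the for-cause on #3 doesn't count).
Defense peremptories used: #14, #5 — 2.
Remaining: (6 − 5) + (9 − 2) = 8.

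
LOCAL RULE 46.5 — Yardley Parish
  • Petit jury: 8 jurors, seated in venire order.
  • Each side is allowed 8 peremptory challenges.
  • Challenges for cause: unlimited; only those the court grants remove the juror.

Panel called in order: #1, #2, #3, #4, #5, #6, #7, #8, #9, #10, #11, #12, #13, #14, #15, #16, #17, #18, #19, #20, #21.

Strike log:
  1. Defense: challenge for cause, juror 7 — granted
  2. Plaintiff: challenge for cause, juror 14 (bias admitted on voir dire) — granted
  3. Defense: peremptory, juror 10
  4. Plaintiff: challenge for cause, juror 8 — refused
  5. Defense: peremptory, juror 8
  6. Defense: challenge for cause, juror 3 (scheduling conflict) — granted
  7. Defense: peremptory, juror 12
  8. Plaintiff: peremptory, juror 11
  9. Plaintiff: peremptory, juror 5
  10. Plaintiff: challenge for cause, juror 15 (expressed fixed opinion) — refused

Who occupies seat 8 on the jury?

16

Removed: #3, #5, #7, #8, #10, #11, #12, #14. (#15 stays — for-cause denied.)
Seating in order: seats 1–8 → #1, #2, #4, #6, #9, #13, #15, #16.
So seat 8 is #16.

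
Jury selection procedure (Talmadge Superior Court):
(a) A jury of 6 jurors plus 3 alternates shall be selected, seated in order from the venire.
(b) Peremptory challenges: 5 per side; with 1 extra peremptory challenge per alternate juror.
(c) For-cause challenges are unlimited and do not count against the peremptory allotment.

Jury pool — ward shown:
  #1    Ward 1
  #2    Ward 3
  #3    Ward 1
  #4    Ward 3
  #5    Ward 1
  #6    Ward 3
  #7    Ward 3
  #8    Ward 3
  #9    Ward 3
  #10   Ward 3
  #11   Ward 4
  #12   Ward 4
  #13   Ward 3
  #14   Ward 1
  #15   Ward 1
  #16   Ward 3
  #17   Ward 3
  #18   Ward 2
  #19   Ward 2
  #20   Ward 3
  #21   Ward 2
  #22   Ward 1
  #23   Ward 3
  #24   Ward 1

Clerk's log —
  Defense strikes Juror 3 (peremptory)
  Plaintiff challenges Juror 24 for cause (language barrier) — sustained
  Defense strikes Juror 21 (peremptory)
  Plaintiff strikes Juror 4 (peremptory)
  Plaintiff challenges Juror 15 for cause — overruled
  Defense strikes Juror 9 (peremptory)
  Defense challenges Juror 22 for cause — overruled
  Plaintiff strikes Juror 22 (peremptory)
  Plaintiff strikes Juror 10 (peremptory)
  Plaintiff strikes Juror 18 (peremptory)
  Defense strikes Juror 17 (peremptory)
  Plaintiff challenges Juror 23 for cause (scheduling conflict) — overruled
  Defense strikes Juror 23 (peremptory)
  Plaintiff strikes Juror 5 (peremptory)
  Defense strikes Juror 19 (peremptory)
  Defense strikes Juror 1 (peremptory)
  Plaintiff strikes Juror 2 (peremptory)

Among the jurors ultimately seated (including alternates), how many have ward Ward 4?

2

Removed: #1, #2, #3, #4, #5, #9, #10, #17, #18, #19, #21, #22, #23, #24.
Seated (9 incl. alternates): #6, #7, #8, #11, #12, #13, #14, #15, #16.
Of those, in Ward 4: #11, #12 → 2.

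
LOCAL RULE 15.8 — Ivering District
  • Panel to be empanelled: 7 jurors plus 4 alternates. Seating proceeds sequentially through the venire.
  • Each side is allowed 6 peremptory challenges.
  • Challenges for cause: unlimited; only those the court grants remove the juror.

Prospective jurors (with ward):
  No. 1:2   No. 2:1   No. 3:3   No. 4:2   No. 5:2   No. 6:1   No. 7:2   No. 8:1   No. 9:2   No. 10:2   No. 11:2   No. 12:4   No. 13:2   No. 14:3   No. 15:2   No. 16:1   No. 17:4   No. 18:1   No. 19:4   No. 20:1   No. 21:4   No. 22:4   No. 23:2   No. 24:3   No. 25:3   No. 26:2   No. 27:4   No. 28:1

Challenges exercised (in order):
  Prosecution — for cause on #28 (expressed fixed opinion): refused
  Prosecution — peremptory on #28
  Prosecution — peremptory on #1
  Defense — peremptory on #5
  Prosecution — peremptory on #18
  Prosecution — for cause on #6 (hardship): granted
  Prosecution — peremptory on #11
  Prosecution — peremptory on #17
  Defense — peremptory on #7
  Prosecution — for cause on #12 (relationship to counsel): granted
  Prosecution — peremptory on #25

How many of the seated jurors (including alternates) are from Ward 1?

3

Removed: #1, #5, #6, #7, #11, #12, #17, #18, #25, #28.
Seated (11 incl. alternates): #2, #3, #4, #8, #9, #10, #13, #14, #15, #16, #19.
Of those, in Ward 1: #2, #8, #16 → 3.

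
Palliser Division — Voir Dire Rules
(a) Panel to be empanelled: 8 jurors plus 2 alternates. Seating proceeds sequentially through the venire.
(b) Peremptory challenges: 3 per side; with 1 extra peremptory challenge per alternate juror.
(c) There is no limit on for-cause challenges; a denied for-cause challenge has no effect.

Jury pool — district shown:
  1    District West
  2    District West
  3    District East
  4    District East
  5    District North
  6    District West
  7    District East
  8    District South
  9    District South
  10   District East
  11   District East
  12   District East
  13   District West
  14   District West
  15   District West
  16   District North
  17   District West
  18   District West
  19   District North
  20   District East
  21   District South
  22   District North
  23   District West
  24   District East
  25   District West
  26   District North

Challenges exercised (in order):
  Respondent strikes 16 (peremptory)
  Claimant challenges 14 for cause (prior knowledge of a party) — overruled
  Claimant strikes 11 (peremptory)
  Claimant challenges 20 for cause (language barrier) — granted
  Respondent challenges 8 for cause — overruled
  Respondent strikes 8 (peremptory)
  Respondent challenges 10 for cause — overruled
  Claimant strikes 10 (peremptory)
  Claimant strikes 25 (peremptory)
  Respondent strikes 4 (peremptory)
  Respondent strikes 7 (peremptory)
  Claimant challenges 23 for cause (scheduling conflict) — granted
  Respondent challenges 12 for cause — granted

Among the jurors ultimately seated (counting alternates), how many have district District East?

1

Removed: #4, #7, #8, #10, #11, #12, #16, #20, #23, #25.
Seated (10 incl. alternates): #1, #2, #3, #5, #6, #9, #13, #14, #15, #17.
Of those, in District East: #3 → 1.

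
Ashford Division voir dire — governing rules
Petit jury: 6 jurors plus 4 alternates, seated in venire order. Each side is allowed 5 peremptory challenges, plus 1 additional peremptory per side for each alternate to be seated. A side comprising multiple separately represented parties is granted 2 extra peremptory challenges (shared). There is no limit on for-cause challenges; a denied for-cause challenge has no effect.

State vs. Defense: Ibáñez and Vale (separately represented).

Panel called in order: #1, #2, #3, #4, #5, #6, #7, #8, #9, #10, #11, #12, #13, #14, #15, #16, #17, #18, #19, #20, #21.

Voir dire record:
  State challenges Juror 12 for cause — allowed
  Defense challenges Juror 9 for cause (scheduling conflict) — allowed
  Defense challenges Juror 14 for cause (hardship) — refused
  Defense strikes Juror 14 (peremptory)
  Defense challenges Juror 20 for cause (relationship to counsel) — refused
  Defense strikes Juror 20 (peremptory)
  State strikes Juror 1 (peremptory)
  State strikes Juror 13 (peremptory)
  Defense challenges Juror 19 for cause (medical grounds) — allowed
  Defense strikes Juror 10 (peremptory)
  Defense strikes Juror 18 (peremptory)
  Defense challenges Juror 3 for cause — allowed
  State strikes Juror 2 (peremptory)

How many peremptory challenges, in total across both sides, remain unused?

13

State allotment: 5 base + 1 × 4 alternates = 9. Defense allotment: 5 base + 1 × 4 alternates + 2 multi-party = 11.
State peremptories used: #1, #13, #2 — 3 (the for-cause on #12 doesn't count).
Defense peremptories used: #14, #20, #10, #18 — 4 (for-cause on #9, #14, #20, #19, #3 don't count).
Remaining: (9 − 3) + (11 − 4) = 13.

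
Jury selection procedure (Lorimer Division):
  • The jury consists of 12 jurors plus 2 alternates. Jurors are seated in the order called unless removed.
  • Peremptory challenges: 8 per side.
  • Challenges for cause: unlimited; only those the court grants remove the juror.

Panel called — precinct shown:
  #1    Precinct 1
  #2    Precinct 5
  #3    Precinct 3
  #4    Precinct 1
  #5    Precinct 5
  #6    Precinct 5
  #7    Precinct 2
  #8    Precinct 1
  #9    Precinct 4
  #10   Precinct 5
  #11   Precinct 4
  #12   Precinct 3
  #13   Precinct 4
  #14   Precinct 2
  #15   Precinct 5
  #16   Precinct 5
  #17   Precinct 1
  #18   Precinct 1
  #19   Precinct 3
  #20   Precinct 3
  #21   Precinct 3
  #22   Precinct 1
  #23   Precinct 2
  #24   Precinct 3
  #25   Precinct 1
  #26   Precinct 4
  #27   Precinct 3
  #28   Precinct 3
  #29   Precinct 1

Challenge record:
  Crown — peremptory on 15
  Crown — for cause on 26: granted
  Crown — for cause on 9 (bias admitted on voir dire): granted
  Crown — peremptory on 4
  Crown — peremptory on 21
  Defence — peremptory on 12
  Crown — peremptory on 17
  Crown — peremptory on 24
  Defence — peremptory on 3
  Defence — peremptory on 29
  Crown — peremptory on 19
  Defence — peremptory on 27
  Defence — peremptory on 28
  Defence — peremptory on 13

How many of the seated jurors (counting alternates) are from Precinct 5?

Removed: #3, #4, #9, #12, #13, #15, #17, #19, #21, #24, #26, #27, #28, #29.
Seated (14 incl. alternates): #1, #2, #5, #6, #7, #8, #10, #11, #14, #16, #18, #20, #22, #23.
Of those, in Precinct 5: #2, #5, #6, #10, #16 → 5.

5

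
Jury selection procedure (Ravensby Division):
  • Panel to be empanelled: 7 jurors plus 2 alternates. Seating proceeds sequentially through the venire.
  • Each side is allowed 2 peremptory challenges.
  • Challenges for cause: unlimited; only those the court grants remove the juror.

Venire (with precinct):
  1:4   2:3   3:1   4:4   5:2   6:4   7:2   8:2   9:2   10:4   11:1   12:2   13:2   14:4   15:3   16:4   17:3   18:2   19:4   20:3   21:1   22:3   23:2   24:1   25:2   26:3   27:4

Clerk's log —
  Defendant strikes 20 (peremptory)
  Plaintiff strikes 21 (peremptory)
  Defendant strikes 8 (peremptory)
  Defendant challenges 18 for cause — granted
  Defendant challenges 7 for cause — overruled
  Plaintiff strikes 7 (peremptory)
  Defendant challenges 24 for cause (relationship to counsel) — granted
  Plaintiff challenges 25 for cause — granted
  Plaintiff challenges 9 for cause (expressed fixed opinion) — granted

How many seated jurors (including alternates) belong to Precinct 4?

4

Removed: #7, #8, #9, #18, #20, #21, #24, #25.
Seated (9 incl. alternates): #1, #2, #3, #4, #5, #6, #10, #11, #12.
Of those, in Precinct 4: #1, #4, #6, #10 → 4.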